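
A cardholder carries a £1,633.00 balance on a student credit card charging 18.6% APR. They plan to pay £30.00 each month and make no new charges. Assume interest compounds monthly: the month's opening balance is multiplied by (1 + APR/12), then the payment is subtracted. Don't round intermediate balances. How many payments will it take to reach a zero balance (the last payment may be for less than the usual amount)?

121 payments

Monthly rate r = 18.6%/12 = 1.55% = 0.0155.
Recurrence: B ← B·(1+r) − £30.00.
Month 1: interest £25.31; balance after payment £1,628.31.
Month 2: interest £25.24; balance after payment £1,623.55.
Closed form: n = −ln(1 − rB₀/P)/ln(1+r) = −ln(0.15628)/ln(1.0155) ≈ 120.673, so the balance reaches zero during payment 121.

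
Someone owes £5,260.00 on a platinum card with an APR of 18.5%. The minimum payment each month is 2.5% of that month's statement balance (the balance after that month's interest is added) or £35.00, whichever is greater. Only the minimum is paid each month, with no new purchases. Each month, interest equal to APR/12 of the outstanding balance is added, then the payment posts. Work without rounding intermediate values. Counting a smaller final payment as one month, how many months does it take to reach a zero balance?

Monthly rate r = 18.5%/12 = 1.54167% = 0.0154167.
While 2.5% of the post-interest balance exceeds £35.00, each month B ← (B·(1+r))·(1 − 0.025), i.e. B shrinks by the factor (1+r)·0.975 = 0.99003.
This holds for months 1–134. Entering month 135 the balance is £1,373.85; 2.5% of the post-interest balance is now below £35.00, so the flat £35.00 minimum applies from here.
From month 135 a fixed £35.00 at rate r clears £1,373.85 in 61 more payments. Total: 134 + 61 = 195 months.

195 months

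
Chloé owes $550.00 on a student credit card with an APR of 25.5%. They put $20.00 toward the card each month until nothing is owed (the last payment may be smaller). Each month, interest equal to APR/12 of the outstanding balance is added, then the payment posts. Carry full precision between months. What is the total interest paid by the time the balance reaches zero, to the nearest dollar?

$285

Monthly rate r = 25.5%/12 = 2.125% = 0.02125.
Payoff takes n = ⌈−ln(1 − rB₀/P)/ln(1+r)⌉ = ⌈41.754⌉ = 42 payments; the last is $15.11.
Total paid = 41·$20.00 + $15.11 = $835.11.
Total interest = total paid − principal = $835.11 − $550.00 = $285.11.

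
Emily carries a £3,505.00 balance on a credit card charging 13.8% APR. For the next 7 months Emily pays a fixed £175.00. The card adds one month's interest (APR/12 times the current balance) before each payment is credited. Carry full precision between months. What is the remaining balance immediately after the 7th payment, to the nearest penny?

Monthly rate r = 13.8%/12 = 1.15% = 0.0115.
Each month: B ← B·(1+r) − £175.00.
Month 1: interest £40.31; balance after payment £3,370.31.
Month 2: interest £38.76; balance after payment £3,234.07.
Month 3: interest £37.19; balance after payment £3,096.26.
Month 4: interest £35.61; balance after payment £2,956.86.
Month 5: interest £34.00; balance after payment £2,815.87.
Month 6: interest £32.38; balance after payment £2,673.25.
Month 7: interest £30.74; balance after payment £2,528.99.

£2,528.99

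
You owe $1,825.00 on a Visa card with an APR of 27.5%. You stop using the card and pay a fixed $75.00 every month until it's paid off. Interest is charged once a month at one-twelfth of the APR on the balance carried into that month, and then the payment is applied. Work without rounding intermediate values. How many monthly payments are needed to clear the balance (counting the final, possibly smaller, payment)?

Monthly rate r = 27.5%/12 = 2.29167% = 0.0229167.
Recurrence: B ← B·(1+r) − $75.00.
Month 1: interest $41.82; balance after payment $1,791.82.
Month 2: interest $41.06; balance after payment $1,757.89.
Closed form: n = −ln(1 − rB₀/P)/ln(1+r) = −ln(0.44236)/ln(1.02292) ≈ 35.997, so the balance reaches zero during payment 36.

36 payments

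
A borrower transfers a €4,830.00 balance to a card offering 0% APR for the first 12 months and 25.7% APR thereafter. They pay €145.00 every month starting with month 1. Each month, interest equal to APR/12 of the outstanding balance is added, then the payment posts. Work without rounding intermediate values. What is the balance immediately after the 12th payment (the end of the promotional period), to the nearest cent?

Promo months 1–12 at r₀ = 0%/12 = 0; months 13+ at r₁ = 25.7%/12 = 0.0214167.
After month 12 (no interest yet): B = €4,830.00 − 12·€145.00 = €3,090.00.

€3,090.00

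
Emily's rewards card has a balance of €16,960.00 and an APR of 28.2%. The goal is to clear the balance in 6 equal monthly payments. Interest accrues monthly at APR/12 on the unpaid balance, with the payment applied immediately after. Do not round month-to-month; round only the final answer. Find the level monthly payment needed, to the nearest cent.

Monthly rate r = 28.2%/12 = 2.35% = 0.0235.
Level-payment amortization: P = B₀·r / (1 − (1+r)^(−n)) = 16960.00·0.0235 / (1 − 1.0235^(−6)).
Denominator 1 − (1+r)^(−6) = 0.130092815.
P = 398.56 / 0.130092815 ≈ 3063.66.

€3,063.66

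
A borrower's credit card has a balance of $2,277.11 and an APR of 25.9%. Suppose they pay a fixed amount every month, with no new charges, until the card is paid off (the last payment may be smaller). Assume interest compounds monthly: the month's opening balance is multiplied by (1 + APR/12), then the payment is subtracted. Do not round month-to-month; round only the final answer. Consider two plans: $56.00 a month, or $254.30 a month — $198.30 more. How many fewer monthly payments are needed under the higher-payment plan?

88 fewer payments

Monthly rate r = 25.9%/12 = 2.15833% = 0.0215833.
At $56.00/mo: n = ⌈−ln(1 − rB₀/P)/ln(1+r)⌉ = 99 payments (last $21.36); total interest = total paid − $2,277.11 = $3,232.25.
At $254.30/mo: 11 payments (last $14.73); total interest $280.62.
Payments saved = 99 − 11 = 88.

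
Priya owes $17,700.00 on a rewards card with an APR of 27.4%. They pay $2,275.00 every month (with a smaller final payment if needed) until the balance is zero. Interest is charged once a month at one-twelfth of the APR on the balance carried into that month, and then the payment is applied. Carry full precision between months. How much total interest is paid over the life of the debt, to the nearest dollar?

$2,015

Monthly rate r = 27.4%/12 = 2.28333% = 0.0228333.
Payoff takes n = ⌈−ln(1 − rB₀/P)/ln(1+r)⌉ = ⌈8.663⌉ = 9 payments; the last is $1,514.71.
Total paid = 8·$2,275.00 + $1,514.71 = $19,714.71.
Total interest = total paid − principal = $19,714.71 − $17,700.00 = $2,014.71.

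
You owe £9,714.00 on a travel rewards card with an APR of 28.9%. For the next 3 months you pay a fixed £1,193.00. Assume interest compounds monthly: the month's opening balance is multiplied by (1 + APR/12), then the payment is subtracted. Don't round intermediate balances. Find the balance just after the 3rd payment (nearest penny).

Monthly rate r = 28.9%/12 = 2.40833% = 0.0240833.
Each month: B ← B·(1+r) − £1,193.00.
Month 1: interest £233.95; balance after payment £8,754.95.
Month 2: interest £210.85; balance after payment £7,772.79.
Month 3: interest £187.19; balance after payment £6,766.99.

£6,766.99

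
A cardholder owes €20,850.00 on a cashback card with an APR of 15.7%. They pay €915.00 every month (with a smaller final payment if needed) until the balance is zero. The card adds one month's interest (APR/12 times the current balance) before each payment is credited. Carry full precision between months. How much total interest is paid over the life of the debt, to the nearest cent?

Monthly rate r = 15.7%/12 = 1.30833% = 0.0130833.
Payoff takes n = ⌈−ln(1 − rB₀/P)/ln(1+r)⌉ = ⌈27.234⌉ = 28 payments; the last is €215.46.
Total paid = 27·€915.00 + €215.46 = €24,920.46.
Total interest = total paid − principal = €24,920.46 − €20,850.00 = €4,070.46.

€4,070.46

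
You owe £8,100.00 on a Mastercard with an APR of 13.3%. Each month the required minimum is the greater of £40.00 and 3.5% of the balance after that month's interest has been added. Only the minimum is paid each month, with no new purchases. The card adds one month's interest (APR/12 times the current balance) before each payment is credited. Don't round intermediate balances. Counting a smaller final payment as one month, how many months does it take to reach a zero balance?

Monthly rate r = 13.3%/12 = 1.10833% = 0.0110833.
While 3.5% of the post-interest balance exceeds £40.00, each month B ← (B·(1+r))·(1 − 0.035), i.e. B shrinks by the factor (1+r)·0.965 = 0.9757.
This holds for months 1–81. Entering month 82 the balance is £1,103.93; 3.5% of the post-interest balance is now below £40.00, so the flat £40.00 minimum applies from here.
From month 82 a fixed £40.00 at rate r clears £1,103.93 in 34 more payments. Total: 81 + 34 = 115 months.

115 months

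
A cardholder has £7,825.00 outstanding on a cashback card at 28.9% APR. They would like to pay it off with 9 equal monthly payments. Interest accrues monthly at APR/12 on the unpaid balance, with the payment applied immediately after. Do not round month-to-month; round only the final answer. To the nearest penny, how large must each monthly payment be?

Monthly rate r = 28.9%/12 = 2.40833% = 0.0240833.
Level-payment amortization: P = B₀·r / (1 − (1+r)^(−n)) = 7825.00·0.0240833 / (1 − 1.02408^(−9)).
Denominator 1 − (1+r)^(−9) = 0.192797838.
P = 188.452 / 0.192797838 ≈ 977.46.

£977.46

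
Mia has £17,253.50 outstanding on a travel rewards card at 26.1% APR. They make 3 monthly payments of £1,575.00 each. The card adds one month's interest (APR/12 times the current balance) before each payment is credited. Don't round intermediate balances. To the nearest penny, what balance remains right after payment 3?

£13,575.44

Monthly rate r = 26.1%/12 = 2.175% = 0.02175.
Each month: B ← B·(1+r) − £1,575.00.
Month 1: interest £375.26; balance after payment £16,053.76.
Month 2: interest £349.17; balance after payment £14,827.93.
Month 3: interest £322.51; balance after payment £13,575.44.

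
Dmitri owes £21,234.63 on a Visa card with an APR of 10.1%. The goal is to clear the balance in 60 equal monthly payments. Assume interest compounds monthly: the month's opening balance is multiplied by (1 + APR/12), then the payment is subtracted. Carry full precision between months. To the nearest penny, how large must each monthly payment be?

£452.22

Monthly rate r = 10.1%/12 = 0.841667% = 0.00841667.
Level-payment amortization: P = B₀·r / (1 − (1+r)^(−n)) = 21234.63·0.00841667 / (1 − 1.00842^(−60)).
Denominator 1 − (1+r)^(−60) = 0.395217652.
P = 178.725 / 0.395217652 ≈ 452.22.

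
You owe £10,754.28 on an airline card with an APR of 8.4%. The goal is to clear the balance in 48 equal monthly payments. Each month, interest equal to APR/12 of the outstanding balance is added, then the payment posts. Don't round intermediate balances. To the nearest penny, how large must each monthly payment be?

Monthly rate r = 8.4%/12 = 0.7% = 0.007.
Level-payment amortization: P = B₀·r / (1 − (1+r)^(−n)) = 10754.28·0.007 / (1 − 1.007^(−48)).
Denominator 1 − (1+r)^(−48) = 0.284539909.
P = 75.28 / 0.284539909 ≈ 264.57.

£264.57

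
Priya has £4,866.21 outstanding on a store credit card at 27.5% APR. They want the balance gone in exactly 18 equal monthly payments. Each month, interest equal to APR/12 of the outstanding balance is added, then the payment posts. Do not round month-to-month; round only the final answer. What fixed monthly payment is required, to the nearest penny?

Monthly rate r = 27.5%/12 = 2.29167% = 0.0229167.
Level-payment amortization: P = B₀·r / (1 − (1+r)^(−n)) = 4866.21·0.0229167 / (1 − 1.02292^(−18)).
Denominator 1 − (1+r)^(−18) = 0.334917662.
P = 111.517 / 0.334917662 ≈ 332.97.

£332.97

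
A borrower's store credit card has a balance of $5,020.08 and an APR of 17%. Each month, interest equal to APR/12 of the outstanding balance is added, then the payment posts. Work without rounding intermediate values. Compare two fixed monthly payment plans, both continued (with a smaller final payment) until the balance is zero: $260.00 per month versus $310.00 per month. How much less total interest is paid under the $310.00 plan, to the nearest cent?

$163.23

Monthly rate r = 17%/12 = 1.41667% = 0.0141667.
At $260.00/mo: n = ⌈−ln(1 − rB₀/P)/ln(1+r)⌉ = 23 payments (last $186.65); total interest = total paid − $5,020.08 = $886.57.
At $310.00/mo: 19 payments (last $163.42); total interest $723.34.
Interest saved = $886.57 − $723.34 = $163.23.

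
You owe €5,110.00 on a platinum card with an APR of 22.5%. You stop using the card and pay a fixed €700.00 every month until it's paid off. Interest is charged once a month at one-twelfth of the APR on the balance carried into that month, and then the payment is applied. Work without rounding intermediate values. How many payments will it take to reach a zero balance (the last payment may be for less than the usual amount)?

8 months

Monthly rate r = 22.5%/12 = 1.875% = 0.01875.
Recurrence: B ← B·(1+r) − €700.00.
Month 1: interest €95.81; balance after payment €4,505.81.
Month 2: interest €84.48; balance after payment €3,890.30.
Closed form: n = −ln(1 − rB₀/P)/ln(1+r) = −ln(0.86313)/ln(1.01875) ≈ 7.924, so the balance reaches zero during payment 8.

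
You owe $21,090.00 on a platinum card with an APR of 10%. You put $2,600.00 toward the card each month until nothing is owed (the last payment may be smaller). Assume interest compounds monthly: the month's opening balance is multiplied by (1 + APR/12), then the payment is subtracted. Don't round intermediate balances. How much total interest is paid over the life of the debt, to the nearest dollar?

$840

Monthly rate r = 10%/12 = 0.833333% = 0.00833333.
Payoff takes n = ⌈−ln(1 − rB₀/P)/ln(1+r)⌉ = ⌈8.434⌉ = 9 payments; the last is $1,130.16.
Total paid = 8·$2,600.00 + $1,130.16 = $21,930.16.
Total interest = total paid − principal = $21,930.16 − $21,090.00 = $840.16.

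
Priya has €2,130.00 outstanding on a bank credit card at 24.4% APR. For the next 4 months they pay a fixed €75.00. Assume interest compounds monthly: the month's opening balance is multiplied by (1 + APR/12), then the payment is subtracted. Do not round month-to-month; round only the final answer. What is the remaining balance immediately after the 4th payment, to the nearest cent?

€1,999.32

Monthly rate r = 24.4%/12 = 2.03333% = 0.0203333.
Each month: B ← B·(1+r) − €75.00.
Month 1: interest €43.31; balance after payment €2,098.31.
Month 2: interest €42.67; balance after payment €2,065.98.
Month 3: interest €42.01; balance after payment €2,032.98.
Month 4: interest €41.34; balance after payment €1,999.32.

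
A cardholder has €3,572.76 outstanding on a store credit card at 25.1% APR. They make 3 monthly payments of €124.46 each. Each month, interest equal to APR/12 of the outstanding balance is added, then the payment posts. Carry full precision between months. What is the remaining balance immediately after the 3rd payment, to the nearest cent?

Monthly rate r = 25.1%/12 = 2.09167% = 0.0209167.
Each month: B ← B·(1+r) − €124.46.
Month 1: interest €74.73; balance after payment €3,523.03.
Month 2: interest €73.69; balance after payment €3,472.26.
Month 3: interest €72.63; balance after payment €3,420.43.

€3,420.43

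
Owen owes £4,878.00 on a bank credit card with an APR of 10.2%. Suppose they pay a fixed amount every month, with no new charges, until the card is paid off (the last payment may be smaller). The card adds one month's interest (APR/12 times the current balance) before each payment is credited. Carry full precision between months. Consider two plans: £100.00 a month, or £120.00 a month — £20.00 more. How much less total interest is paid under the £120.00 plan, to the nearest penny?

£316.73

Monthly rate r = 10.2%/12 = 0.85% = 0.0085.
At £100.00/mo: n = ⌈−ln(1 − rB₀/P)/ln(1+r)⌉ = 64 payments (last £26.95); total interest = total paid − £4,878.00 = £1,448.95.
At £120.00/mo: 51 payments (last £10.22); total interest £1,132.22.
Interest saved = £1,448.95 − £1,132.22 = £316.73.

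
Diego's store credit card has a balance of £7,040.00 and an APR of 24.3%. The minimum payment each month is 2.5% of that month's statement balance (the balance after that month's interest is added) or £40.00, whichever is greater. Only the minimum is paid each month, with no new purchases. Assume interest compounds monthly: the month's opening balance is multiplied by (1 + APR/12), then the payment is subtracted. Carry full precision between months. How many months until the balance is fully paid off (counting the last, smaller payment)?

Monthly rate r = 24.3%/12 = 2.025% = 0.02025.
While 2.5% of the post-interest balance exceeds £40.00, each month B ← (B·(1+r))·(1 − 0.025), i.e. B shrinks by the factor (1+r)·0.975 = 0.99474.
This holds for months 1–285. Entering month 286 the balance is £1,567.73; 2.5% of the post-interest balance is now below £40.00, so the flat £40.00 minimum applies from here.
From month 286 a fixed £40.00 at rate r clears £1,567.73 in 79 more payments. Total: 285 + 79 = 364 months.

364 months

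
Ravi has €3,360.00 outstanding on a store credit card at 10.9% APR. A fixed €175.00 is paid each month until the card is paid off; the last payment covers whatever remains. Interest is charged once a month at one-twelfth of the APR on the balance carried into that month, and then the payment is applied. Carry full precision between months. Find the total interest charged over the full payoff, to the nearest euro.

€349

Monthly rate r = 10.9%/12 = 0.908333% = 0.00908333.
Payoff takes n = ⌈−ln(1 − rB₀/P)/ln(1+r)⌉ = ⌈21.194⌉ = 22 payments; the last is €34.11.
Total paid = 21·€175.00 + €34.11 = €3,709.11.
Total interest = total paid − principal = €3,709.11 − €3,360.00 = €349.11.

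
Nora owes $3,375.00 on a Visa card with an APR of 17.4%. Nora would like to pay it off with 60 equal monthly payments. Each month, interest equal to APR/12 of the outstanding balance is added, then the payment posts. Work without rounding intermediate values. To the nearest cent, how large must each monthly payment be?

$84.61

Monthly rate r = 17.4%/12 = 1.45% = 0.0145.
Level-payment amortization: P = B₀·r / (1 − (1+r)^(−n)) = 3375.00·0.0145 / (1 − 1.0145^(−60)).
Denominator 1 − (1+r)^(−60) = 0.578422991.
P = 48.9375 / 0.578422991 ≈ 84.61.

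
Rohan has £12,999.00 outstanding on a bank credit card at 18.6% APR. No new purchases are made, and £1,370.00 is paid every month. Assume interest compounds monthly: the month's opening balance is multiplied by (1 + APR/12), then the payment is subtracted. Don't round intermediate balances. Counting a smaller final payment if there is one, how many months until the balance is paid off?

Monthly rate r = 18.6%/12 = 1.55% = 0.0155.
Recurrence: B ← B·(1+r) − £1,370.00.
Month 1: interest £201.48; balance after payment £11,830.48.
Month 2: interest £183.37; balance after payment £10,643.86.
Closed form: n = −ln(1 − rB₀/P)/ln(1+r) = −ln(0.85293)/ln(1.0155) ≈ 10.342, so the balance reaches zero during payment 11.

11 payments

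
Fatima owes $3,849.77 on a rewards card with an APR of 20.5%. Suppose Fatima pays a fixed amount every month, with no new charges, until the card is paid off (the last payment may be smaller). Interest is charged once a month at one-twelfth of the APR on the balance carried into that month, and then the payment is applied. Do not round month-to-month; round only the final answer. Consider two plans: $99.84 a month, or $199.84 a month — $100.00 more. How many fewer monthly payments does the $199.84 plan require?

Monthly rate r = 20.5%/12 = 1.70833% = 0.0170833.
At $99.84/mo: n = ⌈−ln(1 − rB₀/P)/ln(1+r)⌉ = 64 payments (last $46.78); total interest = total paid − $3,849.77 = $2,486.93.
At $199.84/mo: 24 payments (last $112.89); total interest $859.44.
Payments saved = 64 − 24 = 40.

40 fewer payments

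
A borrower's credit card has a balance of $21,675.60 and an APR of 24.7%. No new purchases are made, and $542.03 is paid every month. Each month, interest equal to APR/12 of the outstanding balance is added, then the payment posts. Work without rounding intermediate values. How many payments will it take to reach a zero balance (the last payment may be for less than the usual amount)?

Monthly rate r = 24.7%/12 = 2.05833% = 0.0205833.
Recurrence: B ← B·(1+r) − $542.03.
Month 1: interest $446.16; balance after payment $21,579.73.
Month 2: interest $444.18; balance after payment $21,481.88.
Closed form: n = −ln(1 − rB₀/P)/ln(1+r) = −ln(0.17688)/ln(1.02058) ≈ 85.023, so the balance reaches zero during payment 86.

86 payments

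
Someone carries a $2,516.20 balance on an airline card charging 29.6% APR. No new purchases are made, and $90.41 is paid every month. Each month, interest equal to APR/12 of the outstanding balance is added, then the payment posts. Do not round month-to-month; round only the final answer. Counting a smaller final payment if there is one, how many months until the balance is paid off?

Monthly rate r = 29.6%/12 = 2.46667% = 0.0246667.
Recurrence: B ← B·(1+r) − $90.41.
Month 1: interest $62.07; balance after payment $2,487.86.
Month 2: interest $61.37; balance after payment $2,458.81.
Closed form: n = −ln(1 − rB₀/P)/ln(1+r) = −ln(0.3135)/ln(1.02467) ≈ 47.603, so the balance reaches zero during payment 48.

48 months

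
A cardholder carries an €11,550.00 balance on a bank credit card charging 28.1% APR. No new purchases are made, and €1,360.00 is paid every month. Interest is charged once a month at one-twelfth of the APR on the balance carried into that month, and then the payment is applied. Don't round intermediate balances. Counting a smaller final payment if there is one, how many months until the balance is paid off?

10 months

Monthly rate r = 28.1%/12 = 2.34167% = 0.0234167.
Recurrence: B ← B·(1+r) − €1,360.00.
Month 1: interest €270.46; balance after payment €10,460.46.
Month 2: interest €244.95; balance after payment €9,345.41.
Closed form: n = −ln(1 − rB₀/P)/ln(1+r) = −ln(0.80113)/ln(1.02342) ≈ 9.579, so the balance reaches zero during payment 10.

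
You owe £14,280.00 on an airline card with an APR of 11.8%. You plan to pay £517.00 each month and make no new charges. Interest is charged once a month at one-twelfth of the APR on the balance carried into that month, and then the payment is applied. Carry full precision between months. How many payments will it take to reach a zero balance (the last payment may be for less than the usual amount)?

33 months

Monthly rate r = 11.8%/12 = 0.983333% = 0.00983333.
Recurrence: B ← B·(1+r) − £517.00.
Month 1: interest £140.42; balance after payment £13,903.42.
Month 2: interest £136.72; balance after payment £13,523.14.
Closed form: n = −ln(1 − rB₀/P)/ln(1+r) = −ln(0.72839)/ln(1.00983) ≈ 32.387, so the balance reaches zero during payment 33.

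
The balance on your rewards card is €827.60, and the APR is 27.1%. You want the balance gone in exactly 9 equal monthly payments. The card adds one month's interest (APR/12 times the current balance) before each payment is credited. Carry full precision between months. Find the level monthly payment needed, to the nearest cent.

Monthly rate r = 27.1%/12 = 2.25833% = 0.0225833.
Level-payment amortization: P = B₀·r / (1 − (1+r)^(−n)) = 827.60·0.0225833 / (1 − 1.02258^(−9)).
Denominator 1 − (1+r)^(−9) = 0.182078528.
P = 18.69 / 0.182078528 ≈ 102.65.

€102.65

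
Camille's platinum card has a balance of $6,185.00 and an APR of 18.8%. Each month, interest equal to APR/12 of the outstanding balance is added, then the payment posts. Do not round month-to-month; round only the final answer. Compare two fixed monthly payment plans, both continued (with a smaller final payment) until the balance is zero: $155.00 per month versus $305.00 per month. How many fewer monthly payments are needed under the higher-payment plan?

39 fewer payments

Monthly rate r = 18.8%/12 = 1.56667% = 0.0156667.
At $155.00/mo: n = ⌈−ln(1 − rB₀/P)/ln(1+r)⌉ = 64 payments (last $18.90); total interest = total paid − $6,185.00 = $3,598.90.
At $305.00/mo: 25 payments (last $181.08); total interest $1,316.08.
Payments saved = 64 − 25 = 39.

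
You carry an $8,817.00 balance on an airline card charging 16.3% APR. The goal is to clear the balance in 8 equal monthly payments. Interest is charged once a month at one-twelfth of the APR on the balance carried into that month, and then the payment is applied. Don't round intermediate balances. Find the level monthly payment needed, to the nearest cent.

Monthly rate r = 16.3%/12 = 1.35833% = 0.0135833.
Level-payment amortization: P = B₀·r / (1 − (1+r)^(−n)) = 8817.00·0.0135833 / (1 − 1.01358^(−8)).
Denominator 1 − (1+r)^(−8) = 0.102314285.
P = 119.764 / 0.102314285 ≈ 1170.55.

$1,170.55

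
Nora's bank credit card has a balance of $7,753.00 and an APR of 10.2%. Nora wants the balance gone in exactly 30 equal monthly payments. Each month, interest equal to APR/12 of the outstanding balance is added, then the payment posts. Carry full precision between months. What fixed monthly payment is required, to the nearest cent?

$293.87

Monthly rate r = 10.2%/12 = 0.85% = 0.0085.
Level-payment amortization: P = B₀·r / (1 − (1+r)^(−n)) = 7753.00·0.0085 / (1 − 1.0085^(−30)).
Denominator 1 − (1+r)^(−30) = 0.224247965.
P = 65.9005 / 0.224247965 ≈ 293.87.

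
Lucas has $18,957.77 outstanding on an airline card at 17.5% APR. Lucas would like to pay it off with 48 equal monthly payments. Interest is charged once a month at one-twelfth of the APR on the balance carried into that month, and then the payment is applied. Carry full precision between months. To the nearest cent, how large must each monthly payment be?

$551.94

Monthly rate r = 17.5%/12 = 1.45833% = 0.0145833.
Level-payment amortization: P = B₀·r / (1 − (1+r)^(−n)) = 18957.77·0.0145833 / (1 − 1.01458^(−48)).
Denominator 1 − (1+r)^(−48) = 0.500898063.
P = 276.467 / 0.500898063 ≈ 551.94.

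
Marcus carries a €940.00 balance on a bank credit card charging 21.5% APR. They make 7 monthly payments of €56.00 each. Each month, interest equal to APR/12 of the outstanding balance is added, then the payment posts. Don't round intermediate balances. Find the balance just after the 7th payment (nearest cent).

Monthly rate r = 21.5%/12 = 1.79167% = 0.0179167.
Each month: B ← B·(1+r) − €56.00.
Month 1: interest €16.84; balance after payment €900.84.
Month 2: interest €16.14; balance after payment €860.98.
Month 3: interest €15.43; balance after payment €820.41.
Month 4: interest €14.70; balance after payment €779.11.
Month 5: interest €13.96; balance after payment €737.07.
Month 6: interest €13.21; balance after payment €694.27.
Month 7: interest €12.44; balance after payment €650.71.

€650.71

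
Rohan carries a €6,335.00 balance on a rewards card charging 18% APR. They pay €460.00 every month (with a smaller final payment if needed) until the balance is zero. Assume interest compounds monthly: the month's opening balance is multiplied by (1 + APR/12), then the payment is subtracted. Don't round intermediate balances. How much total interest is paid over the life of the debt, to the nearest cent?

€815.13

Monthly rate r = 18%/12 = 1.5% = 0.015.
Payoff takes n = ⌈−ln(1 − rB₀/P)/ln(1+r)⌉ = ⌈15.542⌉ = 16 payments; the last is €250.13.
Total paid = 15·€460.00 + €250.13 = €7,150.13.
Total interest = total paid − principal = €7,150.13 − €6,335.00 = €815.13.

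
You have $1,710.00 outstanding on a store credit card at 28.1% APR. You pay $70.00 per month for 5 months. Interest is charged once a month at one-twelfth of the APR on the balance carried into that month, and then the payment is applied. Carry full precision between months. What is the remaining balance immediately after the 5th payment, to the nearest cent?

Monthly rate r = 28.1%/12 = 2.34167% = 0.0234167.
Each month: B ← B·(1+r) − $70.00.
Month 1: interest $40.04; balance after payment $1,680.04.
Month 2: interest $39.34; balance after payment $1,649.38.
Month 3: interest $38.62; balance after payment $1,618.01.
Month 4: interest $37.89; balance after payment $1,585.89.
Month 5: interest $37.14; balance after payment $1,553.03.

$1,553.03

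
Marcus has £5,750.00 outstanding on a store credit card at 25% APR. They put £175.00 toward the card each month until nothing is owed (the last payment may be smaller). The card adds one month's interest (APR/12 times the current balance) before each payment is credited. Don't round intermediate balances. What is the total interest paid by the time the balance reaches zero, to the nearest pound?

£4,042

Monthly rate r = 25%/12 = 2.08333% = 0.0208333.
Payoff takes n = ⌈−ln(1 − rB₀/P)/ln(1+r)⌉ = ⌈55.951⌉ = 56 payments; the last is £166.53.
Total paid = 55·£175.00 + £166.53 = £9,791.53.
Total interest = total paid − principal = £9,791.53 − £5,750.00 = £4,041.53.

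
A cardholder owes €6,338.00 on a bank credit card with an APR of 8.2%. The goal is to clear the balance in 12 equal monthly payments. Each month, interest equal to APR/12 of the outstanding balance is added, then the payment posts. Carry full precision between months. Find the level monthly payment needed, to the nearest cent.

€551.92

Monthly rate r = 8.2%/12 = 0.683333% = 0.00683333.
Level-payment amortization: P = B₀·r / (1 − (1+r)^(−n)) = 6338.00·0.00683333 / (1 − 1.00683^(−12)).
Denominator 1 − (1+r)^(−12) = 0.0784710656.
P = 43.3097 / 0.0784710656 ≈ 551.92.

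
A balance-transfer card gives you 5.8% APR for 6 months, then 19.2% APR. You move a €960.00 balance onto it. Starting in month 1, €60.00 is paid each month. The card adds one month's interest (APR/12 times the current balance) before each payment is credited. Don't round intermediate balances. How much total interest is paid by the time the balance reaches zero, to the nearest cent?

Promo months 1–6 at r₀ = 5.8%/12 = 0.00483333; months 7+ at r₁ = 19.2%/12 = 0.016.
After month 6: iterate B ← B·(1+r₀) − €60.00 for 6 months → €623.80.
Then at r₁ with €60.00/mo: n₂ = −ln(1 − r₁·B/P)/ln(1+r₁) ≈ 11.46 → 12 more payments.
Total paid = 17·€60.00 + €27.83 = €1,047.83; interest = €1,047.83 − €960.00 = €87.83.

€87.83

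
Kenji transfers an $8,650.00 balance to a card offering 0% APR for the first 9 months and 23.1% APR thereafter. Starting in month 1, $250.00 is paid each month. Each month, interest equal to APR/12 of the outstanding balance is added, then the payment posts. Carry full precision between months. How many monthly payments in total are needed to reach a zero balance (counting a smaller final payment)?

45 payments

Promo months 1–9 at r₀ = 0%/12 = 0; months 10+ at r₁ = 23.1%/12 = 0.01925.
After month 9 (no interest yet): B = $8,650.00 − 9·$250.00 = $6,400.00.
Then at r₁ with $250.00/mo: n₂ = −ln(1 − r₁·B/P)/ln(1+r₁) ≈ 35.60 → 36 more payments.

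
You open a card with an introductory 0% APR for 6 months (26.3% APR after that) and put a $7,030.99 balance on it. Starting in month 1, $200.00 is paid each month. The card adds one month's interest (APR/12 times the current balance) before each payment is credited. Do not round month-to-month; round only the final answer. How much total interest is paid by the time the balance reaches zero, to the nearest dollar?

$3,568

Promo months 1–6 at r₀ = 0%/12 = 0; months 7+ at r₁ = 26.3%/12 = 0.0219167.
After month 6 (no interest yet): B = $7,030.99 − 6·$200.00 = $5,830.99.
Then at r₁ with $200.00/mo: n₂ = −ln(1 − r₁·B/P)/ln(1+r₁) ≈ 46.99 → 47 more payments.
Total paid = 52·$200.00 + $198.74 = $10,598.74; interest = $10,598.74 − $7,030.99 = $3,567.75.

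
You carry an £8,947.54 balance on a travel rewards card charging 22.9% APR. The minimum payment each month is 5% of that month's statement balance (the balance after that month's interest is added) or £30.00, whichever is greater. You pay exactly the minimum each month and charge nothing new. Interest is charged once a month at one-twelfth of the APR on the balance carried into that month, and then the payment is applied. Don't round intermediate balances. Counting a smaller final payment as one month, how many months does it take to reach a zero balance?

Monthly rate r = 22.9%/12 = 1.90833% = 0.0190833.
While 5% of the post-interest balance exceeds £30.00, each month B ← (B·(1+r))·(1 − 0.05), i.e. B shrinks by the factor (1+r)·0.95 = 0.96813.
This holds for months 1–85. Entering month 86 the balance is £570.21; 5% of the post-interest balance is now below £30.00, so the flat £30.00 minimum applies from here.
From month 86 a fixed £30.00 at rate r clears £570.21 in 24 more payments. Total: 85 + 24 = 109 months.

109 months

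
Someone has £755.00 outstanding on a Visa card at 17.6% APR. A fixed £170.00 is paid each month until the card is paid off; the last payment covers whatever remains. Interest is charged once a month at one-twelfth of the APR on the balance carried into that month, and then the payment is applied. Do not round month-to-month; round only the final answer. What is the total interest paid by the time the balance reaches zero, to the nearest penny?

£31.71

Monthly rate r = 17.6%/12 = 1.46667% = 0.0146667.
Payoff takes n = ⌈−ln(1 − rB₀/P)/ln(1+r)⌉ = ⌈4.626⌉ = 5 payments; the last is £106.71.
Total paid = 4·£170.00 + £106.71 = £786.71.
Total interest = total paid − principal = £786.71 − £755.00 = £31.71.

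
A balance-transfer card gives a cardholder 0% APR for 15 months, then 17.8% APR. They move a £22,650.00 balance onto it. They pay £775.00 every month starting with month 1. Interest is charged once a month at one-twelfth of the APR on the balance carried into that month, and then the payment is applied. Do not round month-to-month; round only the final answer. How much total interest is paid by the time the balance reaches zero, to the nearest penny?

£1,450.19

Promo months 1–15 at r₀ = 0%/12 = 0; months 16+ at r₁ = 17.8%/12 = 0.0148333.
After month 15 (no interest yet): B = £22,650.00 − 15·£775.00 = £11,025.00.
Then at r₁ with £775.00/mo: n₂ = −ln(1 − r₁·B/P)/ln(1+r₁) ≈ 16.10 → 17 more payments.
Total paid = 31·£775.00 + £75.19 = £24,100.19; interest = £24,100.19 − £22,650.00 = £1,450.19.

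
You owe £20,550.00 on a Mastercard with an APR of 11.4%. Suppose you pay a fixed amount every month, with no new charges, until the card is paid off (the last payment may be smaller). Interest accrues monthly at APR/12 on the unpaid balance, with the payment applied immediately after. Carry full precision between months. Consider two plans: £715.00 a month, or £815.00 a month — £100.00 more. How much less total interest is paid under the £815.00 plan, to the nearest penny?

Monthly rate r = 11.4%/12 = 0.95% = 0.0095.
At £715.00/mo: n = ⌈−ln(1 − rB₀/P)/ln(1+r)⌉ = 34 payments (last £519.90); total interest = total paid − £20,550.00 = £3,564.90.
At £815.00/mo: 29 payments (last £783.42); total interest £3,053.42.
Interest saved = £3,564.90 − £3,053.42 = £511.48.

£511.48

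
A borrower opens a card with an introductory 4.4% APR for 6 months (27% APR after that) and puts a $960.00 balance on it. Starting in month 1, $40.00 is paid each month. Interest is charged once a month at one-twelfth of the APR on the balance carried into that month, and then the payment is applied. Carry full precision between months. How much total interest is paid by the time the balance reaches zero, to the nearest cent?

Promo months 1–6 at r₀ = 4.4%/12 = 0.00366667; months 7+ at r₁ = 27%/12 = 0.0225.
After month 6: iterate B ← B·(1+r₀) − $40.00 for 6 months → $739.10.
Then at r₁ with $40.00/mo: n₂ = −ln(1 − r₁·B/P)/ln(1+r₁) ≈ 24.15 → 25 more payments.
Total paid = 30·$40.00 + $6.18 = $1,206.18; interest = $1,206.18 − $960.00 = $246.18.

$246.18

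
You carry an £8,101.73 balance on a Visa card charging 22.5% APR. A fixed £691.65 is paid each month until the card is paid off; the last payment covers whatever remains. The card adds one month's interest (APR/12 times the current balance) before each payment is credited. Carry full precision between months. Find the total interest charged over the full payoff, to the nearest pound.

£1,133

Monthly rate r = 22.5%/12 = 1.875% = 0.01875.
Payoff takes n = ⌈−ln(1 − rB₀/P)/ln(1+r)⌉ = ⌈13.350⌉ = 14 payments; the last is £243.28.
Total paid = 13·£691.65 + £243.28 = £9,234.73.
Total interest = total paid − principal = £9,234.73 − £8,101.73 = £1,133.00.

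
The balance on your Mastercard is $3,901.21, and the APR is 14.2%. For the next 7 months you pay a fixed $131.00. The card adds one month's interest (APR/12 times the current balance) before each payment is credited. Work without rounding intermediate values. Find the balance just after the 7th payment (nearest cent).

$3,285.86

Monthly rate r = 14.2%/12 = 1.18333% = 0.0118333.
Each month: B ← B·(1+r) − $131.00.
Month 1: interest $46.16; balance after payment $3,816.37.
Month 2: interest $45.16; balance after payment $3,730.53.
Month 3: interest $44.14; balance after payment $3,643.68.
Month 4: interest $43.12; balance after payment $3,555.80.
Month 5: interest $42.08; balance after payment $3,466.87.
Month 6: interest $41.02; balance after payment $3,376.90.
Month 7: interest $39.96; balance after payment $3,285.86.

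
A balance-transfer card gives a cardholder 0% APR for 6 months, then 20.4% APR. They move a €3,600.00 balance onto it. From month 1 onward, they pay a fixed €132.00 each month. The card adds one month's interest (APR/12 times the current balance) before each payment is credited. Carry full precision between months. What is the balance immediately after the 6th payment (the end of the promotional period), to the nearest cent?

€2,808.00

Promo months 1–6 at r₀ = 0%/12 = 0; months 7+ at r₁ = 20.4%/12 = 0.017.
After month 6 (no interest yet): B = €3,600.00 − 6·€132.00 = €2,808.00.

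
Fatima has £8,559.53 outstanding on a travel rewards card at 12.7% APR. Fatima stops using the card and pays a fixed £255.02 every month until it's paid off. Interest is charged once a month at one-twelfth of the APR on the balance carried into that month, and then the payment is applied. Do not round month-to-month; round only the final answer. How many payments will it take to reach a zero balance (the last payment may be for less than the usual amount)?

42 months

Monthly rate r = 12.7%/12 = 1.05833% = 0.0105833.
Recurrence: B ← B·(1+r) − £255.02.
Month 1: interest £90.59; balance after payment £8,395.10.
Month 2: interest £88.85; balance after payment £8,228.93.
Closed form: n = −ln(1 − rB₀/P)/ln(1+r) = −ln(0.64478)/ln(1.01058) ≈ 41.685, so the balance reaches zero during payment 42.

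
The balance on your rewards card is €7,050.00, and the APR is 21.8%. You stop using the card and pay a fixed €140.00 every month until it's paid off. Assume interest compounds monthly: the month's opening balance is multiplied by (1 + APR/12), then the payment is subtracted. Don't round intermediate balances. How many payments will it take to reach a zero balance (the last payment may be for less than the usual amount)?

Monthly rate r = 21.8%/12 = 1.81667% = 0.0181667.
Recurrence: B ← B·(1+r) − €140.00.
Month 1: interest €128.08; balance after payment €7,038.07.
Month 2: interest €127.86; balance after payment €7,025.93.
Closed form: n = −ln(1 − rB₀/P)/ln(1+r) = −ln(0.085179)/ln(1.01817) ≈ 136.806, so the balance reaches zero during payment 137.

137 months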